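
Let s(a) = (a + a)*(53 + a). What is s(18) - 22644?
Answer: -20088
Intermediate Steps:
s(a) = 2*a*(53 + a) (s(a) = (2*a)*(53 + a) = 2*a*(53 + a))
s(18) - 22644 = 2*18*(53 + 18) - 22644 = 2*18*71 - 22644 = 2556 - 22644 = -20088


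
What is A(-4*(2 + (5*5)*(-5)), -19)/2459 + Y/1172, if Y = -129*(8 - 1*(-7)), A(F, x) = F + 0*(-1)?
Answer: -4181541/2881948 ≈ -1.4509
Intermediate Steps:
A(F, x) = F (A(F, x) = F + 0 = F)
Y = -1935 (Y = -129*(8 + 7) = -129*15 = -1935)
A(-4*(2 + (5*5)*(-5)), -19)/2459 + Y/1172 = -4*(2 + (5*5)*(-5))/2459 - 1935/1172 = -4*(2 + 25*(-5))*(1/2459) - 1935*1/1172 = -4*(2 - 125)*(1/2459) - 1935/1172 = -4*(-123)*(1/2459) - 1935/1172 = 492*(1/2459) - 1935/1172 = 492/2459 - 1935/1172 = -4181541/2881948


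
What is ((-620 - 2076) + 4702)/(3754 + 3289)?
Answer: 2006/7043 ≈ 0.28482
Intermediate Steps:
((-620 - 2076) + 4702)/(3754 + 3289) = (-2696 + 4702)/7043 = 2006*(1/7043) = 2006/7043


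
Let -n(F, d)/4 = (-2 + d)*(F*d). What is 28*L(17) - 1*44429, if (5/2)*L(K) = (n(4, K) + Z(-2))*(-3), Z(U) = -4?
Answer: 463967/5 ≈ 92793.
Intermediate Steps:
n(F, d) = -4*F*d*(-2 + d) (n(F, d) = -4*(-2 + d)*F*d = -4*F*d*(-2 + d))
L(K) = 24/5 - 96*K*(2 - K)/5 (L(K) = 2*((4*4*K*(2 - K) - 4)*(-3))/5 = 2*((16*K*(2 - K) - 4)*(-3))/5 = 2*((-4 + 16*K*(2 - K))*(-3))/5 = 2*(12 - 48*K*(2 - K))/5 = 24/5 - 96*K*(2 - K)/5)
28*L(17) - 1*44429 = 28*(24/5 + (96/5)*17*(-2 + 17)) - 1*44429 = 28*(24/5 + (96/5)*17*15) - 44429 = 28*(24/5 + 4896) - 44429 = 28*(24504/5) - 44429 = 686112/5 - 44429 = 463967/5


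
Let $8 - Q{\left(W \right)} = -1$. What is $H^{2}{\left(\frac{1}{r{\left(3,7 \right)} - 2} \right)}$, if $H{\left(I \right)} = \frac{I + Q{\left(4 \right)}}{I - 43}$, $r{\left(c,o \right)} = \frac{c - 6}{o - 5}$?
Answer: $\frac{3721}{91809} \approx 0.04053$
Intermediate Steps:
$r{\left(c,o \right)} = \frac{-6 + c}{-5 + o}$
$Q{\left(W \right)} = 9$ ($Q{\left(W \right)} = 8 - -1 = 8 + 1 = 9$)
$H{\left(I \right)} = \frac{9 + I}{-43 + I}$ ($H{\left(I \right)} = \frac{I + 9}{I - 43} = \frac{9 + I}{-43 + I}$)
$H^{2}{\left(\frac{1}{r{\left(3,7 \right)} - 2} \right)} = \left(\frac{9 + \frac{1}{\frac{-6 + 3}{-5 + 7} - 2}}{-43 + \frac{1}{\frac{-6 + 3}{-5 + 7} - 2}}\right)^{2} = \left(\frac{9 + \frac{1}{\frac{1}{2} \left(-3\right) - 2}}{-43 + \frac{1}{\frac{1}{2} \left(-3\right) - 2}}\right)^{2} = \left(\frac{9 + \frac{1}{- \frac{3}{2} - 2}}{-43 + \frac{1}{- \frac{3}{2} - 2}}\right)^{2} = \left(\frac{9 + \frac{1}{- \frac{7}{2}}}{-43 + \frac{1}{- \frac{7}{2}}}\right)^{2} = \left(\frac{9 - \frac{2}{7}}{-43 - \frac{2}{7}}\right)^{2} = \left(\frac{1}{- \frac{303}{7}} \cdot \frac{61}{7}\right)^{2} = \left(\left(- \frac{7}{303}\right) \frac{61}{7}\right)^{2} = \left(- \frac{61}{303}\right)^{2} = \frac{3721}{91809}$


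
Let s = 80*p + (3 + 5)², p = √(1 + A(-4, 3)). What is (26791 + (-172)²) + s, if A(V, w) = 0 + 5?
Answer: 56439 + 80*√6 ≈ 56635.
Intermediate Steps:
A(V, w) = 5
p = √6 (p = √(1 + 5) = √6 ≈ 2.4495)
s = 64 + 80*√6 (s = 80*√6 + (3 + 5)² = 80*√6 + 8² = 80*√6 + 64 = 64 + 80*√6 ≈ 259.96)
(26791 + (-172)²) + s = (26791 + (-172)²) + (64 + 80*√6) = (26791 + 29584) + (64 + 80*√6) = 56375 + (64 + 80*√6) = 56439 + 80*√6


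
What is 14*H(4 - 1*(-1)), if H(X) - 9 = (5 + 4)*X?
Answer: 756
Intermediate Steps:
H(X) = 9 + 9*X (H(X) = 9 + (5 + 4)*X = 9 + 9*X)
14*H(4 - 1*(-1)) = 14*(9 + 9*(4 - 1*(-1))) = 14*(9 + 9*(4 + 1)) = 14*(9 + 9*5) = 14*(9 + 45) = 14*54 = 756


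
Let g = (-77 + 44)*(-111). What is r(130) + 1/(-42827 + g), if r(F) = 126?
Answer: 4934663/39164 ≈ 126.00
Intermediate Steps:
g = 3663 (g = -33*(-111) = 3663)
r(130) + 1/(-42827 + g) = 126 + 1/(-42827 + 3663) = 126 + 1/(-39164) = 126 - 1/39164 = 4934663/39164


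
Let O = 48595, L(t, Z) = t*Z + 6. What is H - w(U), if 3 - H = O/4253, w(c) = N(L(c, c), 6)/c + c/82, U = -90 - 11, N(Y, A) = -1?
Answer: -253757645/35223346 ≈ -7.2042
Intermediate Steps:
L(t, Z) = 6 + Z*t (L(t, Z) = Z*t + 6 = 6 + Z*t)
U = -101
w(c) = -1/c + c/82
H = -35836/4253 (H = 3 - 48595/4253 = -35836/4253 ≈ -8.4261)
H - w(U) = -35836/4253 - (-1/(-101) + (1/82)*(-101)) = -35836/4253 - (-1*(-1/101) - 101/82) = -35836/4253 - (1/101 - 101/82) = -35836/4253 - 1*(-10119/8282) = -35836/4253 + 10119/8282 = -253757645/35223346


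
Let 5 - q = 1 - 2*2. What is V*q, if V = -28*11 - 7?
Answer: -2520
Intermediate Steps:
q = 8 (q = 5 - (1 - 2*2) = 5 - (1 - 4) = 5 - 1*(-3) = 5 + 3 = 8)
V = -315 (V = -308 - 7 = -315)
V*q = -315*8 = -2520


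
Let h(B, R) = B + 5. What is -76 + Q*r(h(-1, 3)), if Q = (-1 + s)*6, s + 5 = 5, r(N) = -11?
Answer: -10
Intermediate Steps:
h(B, R) = 5 + B
s = 0 (s = -5 + 5 = 0)
Q = -6 (Q = (-1 + 0)*6 = -1*6 = -6)
-76 + Q*r(h(-1, 3)) = -76 - 6*(-11) = -76 + 66 = -10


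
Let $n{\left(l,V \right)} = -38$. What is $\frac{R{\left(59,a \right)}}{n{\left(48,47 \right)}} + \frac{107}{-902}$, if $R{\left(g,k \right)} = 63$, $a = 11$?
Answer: $- \frac{15223}{8569} \approx -1.7765$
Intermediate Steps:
$\frac{R{\left(59,a \right)}}{n{\left(48,47 \right)}} + \frac{107}{-902} = \frac{63}{-38} + \frac{107}{-902} = 63 \left(- \frac{1}{38}\right) + 107 \left(- \frac{1}{902}\right) = - \frac{63}{38} - \frac{107}{902} = - \frac{15223}{8569}$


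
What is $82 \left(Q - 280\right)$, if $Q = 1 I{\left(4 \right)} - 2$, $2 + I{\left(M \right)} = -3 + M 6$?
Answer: $-21566$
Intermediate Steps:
$I{\left(M \right)} = -5 + 6 M$ ($I{\left(M \right)} = -2 + \left(-3 + M 6\right) = -2 + \left(-3 + 6 M\right) = -5 + 6 M$)
$Q = 17$ ($Q = 1 \left(-5 + 6 \cdot 4\right) - 2 = 1 \left(-5 + 24\right) - 2 = 1 \cdot 19 - 2 = 19 - 2 = 17$)
$82 \left(Q - 280\right) = 82 \left(17 - 280\right) = 82 \left(-263\right) = -21566$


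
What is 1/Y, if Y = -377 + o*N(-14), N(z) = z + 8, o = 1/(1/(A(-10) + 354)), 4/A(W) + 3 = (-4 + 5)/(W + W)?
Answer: -61/152081 ≈ -0.00040110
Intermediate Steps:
A(W) = 4/(-3 + 1/(2*W)) (A(W) = 4/(-3 + (-4 + 5)/(W + W)) = 4/(-3 + 1/(2*W)))
o = 21514/61 (o = 1/(1/(-8*(-10)/(-1 + 6*(-10)) + 354)) = 1/(1/(-8*(-10)/(-1 - 60) + 354)) = 1/(1/(-8*(-10)/(-61) + 354)) = 1/(1/(-8*(-10)*(-1/61) + 354)) = 1/(1/(-80/61 + 354)) = 1/(1/(21514/61)) = 1/(61/21514) = 21514/61 ≈ 352.69)
N(z) = 8 + z
Y = -152081/61 (Y = -377 + 21514*(8 - 14)/61 = -377 + (21514/61)*(-6) = -377 - 129084/61 = -152081/61 ≈ -2493.1)
1/Y = 1/(-152081/61) = -61/152081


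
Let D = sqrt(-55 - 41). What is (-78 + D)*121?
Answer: -9438 + 484*I*sqrt(6) ≈ -9438.0 + 1185.6*I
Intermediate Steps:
D = 4*I*sqrt(6) (D = sqrt(-96) = 4*I*sqrt(6) ≈ 9.798*I)
(-78 + D)*121 = (-78 + 4*I*sqrt(6))*121 = -9438 + 484*I*sqrt(6)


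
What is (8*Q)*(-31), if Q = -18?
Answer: 4464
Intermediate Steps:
(8*Q)*(-31) = (8*(-18))*(-31) = -144*(-31) = 4464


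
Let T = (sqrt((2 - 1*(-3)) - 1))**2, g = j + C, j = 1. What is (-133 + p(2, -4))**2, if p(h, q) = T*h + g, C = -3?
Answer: 16129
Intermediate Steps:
g = -2 (g = 1 - 3 = -2)
T = 4 (T = (sqrt((2 + 3) - 1))**2 = (sqrt(5 - 1))**2 = (sqrt(4))**2 = 2**2 = 4)
p(h, q) = -2 + 4*h (p(h, q) = 4*h - 2 = -2 + 4*h)
(-133 + p(2, -4))**2 = (-133 + (-2 + 4*2))**2 = (-133 + (-2 + 8))**2 = (-133 + 6)**2 = (-127)**2 = 16129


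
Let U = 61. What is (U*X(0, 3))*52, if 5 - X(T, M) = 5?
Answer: 0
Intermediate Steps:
X(T, M) = 0 (X(T, M) = 5 - 1*5 = 5 - 5 = 0)
(U*X(0, 3))*52 = (61*0)*52 = 0*52 = 0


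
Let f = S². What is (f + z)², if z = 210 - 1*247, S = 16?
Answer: 47961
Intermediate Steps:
z = -37 (z = 210 - 247 = -37)
f = 256 (f = 16² = 256)
(f + z)² = (256 - 37)² = 219² = 47961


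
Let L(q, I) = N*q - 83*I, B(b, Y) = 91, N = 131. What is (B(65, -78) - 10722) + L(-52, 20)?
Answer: -19103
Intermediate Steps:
L(q, I) = -83*I + 131*q (L(q, I) = 131*q - 83*I = -83*I + 131*q)
(B(65, -78) - 10722) + L(-52, 20) = (91 - 10722) + (-83*20 + 131*(-52)) = -10631 + (-1660 - 6812) = -10631 - 8472 = -19103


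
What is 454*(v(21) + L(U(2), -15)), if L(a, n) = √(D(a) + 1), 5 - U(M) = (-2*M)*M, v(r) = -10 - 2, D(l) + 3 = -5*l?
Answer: -5448 + 454*I*√67 ≈ -5448.0 + 3716.1*I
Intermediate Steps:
D(l) = -3 - 5*l
v(r) = -12
U(M) = 5 + 2*M² (U(M) = 5 - (-2*M)*M = 5 - (-2)*M² = 5 + 2*M²)
L(a, n) = √(-2 - 5*a) (L(a, n) = √((-3 - 5*a) + 1) = √(-2 - 5*a))
454*(v(21) + L(U(2), -15)) = 454*(-12 + √(-2 - 5*(5 + 2*2²))) = 454*(-12 + √(-2 - 5*(5 + 2*4))) = 454*(-12 + √(-2 - 5*(5 + 8))) = 454*(-12 + √(-2 - 5*13)) = 454*(-12 + √(-2 - 65)) = 454*(-12 + √(-67)) = 454*(-12 + I*√67) = -5448 + 454*I*√67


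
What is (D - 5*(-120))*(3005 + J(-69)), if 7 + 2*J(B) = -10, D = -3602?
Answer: -8995493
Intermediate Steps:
J(B) = -17/2 (J(B) = -7/2 + (1/2)*(-10) = -7/2 - 5 = -17/2)
(D - 5*(-120))*(3005 + J(-69)) = (-3602 - 5*(-120))*(3005 - 17/2) = (-3602 + 600)*(5993/2) = -3002*5993/2 = -8995493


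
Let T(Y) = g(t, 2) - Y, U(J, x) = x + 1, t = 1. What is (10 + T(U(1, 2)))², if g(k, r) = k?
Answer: 64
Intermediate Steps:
U(J, x) = 1 + x
T(Y) = 1 - Y
(10 + T(U(1, 2)))² = (10 + (1 - (1 + 2)))² = (10 + (1 - 1*3))² = (10 + (1 - 3))² = (10 - 2)² = 8² = 64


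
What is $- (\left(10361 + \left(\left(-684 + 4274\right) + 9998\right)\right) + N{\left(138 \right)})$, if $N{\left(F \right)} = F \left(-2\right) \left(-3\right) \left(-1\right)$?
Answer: $-23121$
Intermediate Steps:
$N{\left(F \right)} = - 6 F$ ($N{\left(F \right)} = - 2 F \left(-3\right) \left(-1\right) = 6 F \left(-1\right) = - 6 F$)
$- (\left(10361 + \left(\left(-684 + 4274\right) + 9998\right)\right) + N{\left(138 \right)}) = - (\left(10361 + \left(\left(-684 + 4274\right) + 9998\right)\right) - 828) = - (\left(10361 + \left(3590 + 9998\right)\right) - 828) = - (\left(10361 + 13588\right) - 828) = - (23949 - 828) = \left(-1\right) 23121 = -23121$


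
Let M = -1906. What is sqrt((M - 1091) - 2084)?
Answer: I*sqrt(5081) ≈ 71.281*I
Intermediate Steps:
sqrt((M - 1091) - 2084) = sqrt((-1906 - 1091) - 2084) = sqrt(-2997 - 2084) = sqrt(-5081) = I*sqrt(5081)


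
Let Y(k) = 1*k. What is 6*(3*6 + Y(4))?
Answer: 132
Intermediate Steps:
Y(k) = k
6*(3*6 + Y(4)) = 6*(3*6 + 4) = 6*(18 + 4) = 6*22 = 132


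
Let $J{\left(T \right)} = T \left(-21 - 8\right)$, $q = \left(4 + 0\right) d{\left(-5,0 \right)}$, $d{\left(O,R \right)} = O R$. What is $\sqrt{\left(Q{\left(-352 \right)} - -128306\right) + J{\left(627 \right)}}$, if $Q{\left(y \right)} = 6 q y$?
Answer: $\sqrt{110123} \approx 331.85$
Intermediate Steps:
$q = 0$ ($q = \left(4 + 0\right) \left(\left(-5\right) 0\right) = 4 \cdot 0 = 0$)
$J{\left(T \right)} = - 29 T$ ($J{\left(T \right)} = T \left(-29\right) = - 29 T$)
$Q{\left(y \right)} = 0$ ($Q{\left(y \right)} = 6 \cdot 0 y = 0 y = 0$)
$\sqrt{\left(Q{\left(-352 \right)} - -128306\right) + J{\left(627 \right)}} = \sqrt{\left(0 - -128306\right) - 18183} = \sqrt{\left(0 + 128306\right) - 18183} = \sqrt{128306 - 18183} = \sqrt{110123}$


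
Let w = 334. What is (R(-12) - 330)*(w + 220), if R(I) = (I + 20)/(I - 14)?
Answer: -2378876/13 ≈ -1.8299e+5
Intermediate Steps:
R(I) = (20 + I)/(-14 + I)
(R(-12) - 330)*(w + 220) = ((20 - 12)/(-14 - 12) - 330)*(334 + 220) = (8/(-26) - 330)*554 = (-1/26*8 - 330)*554 = (-4/13 - 330)*554 = -4294/13*554 = -2378876/13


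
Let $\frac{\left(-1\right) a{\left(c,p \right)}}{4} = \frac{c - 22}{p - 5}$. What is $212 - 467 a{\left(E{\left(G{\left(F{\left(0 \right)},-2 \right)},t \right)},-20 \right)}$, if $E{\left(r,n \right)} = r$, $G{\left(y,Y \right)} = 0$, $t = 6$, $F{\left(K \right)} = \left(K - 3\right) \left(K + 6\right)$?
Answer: $\frac{46396}{25} \approx 1855.8$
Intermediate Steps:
$F{\left(K \right)} = \left(-3 + K\right) \left(6 + K\right)$
$a{\left(c,p \right)} = - \frac{4 \left(-22 + c\right)}{-5 + p}$ ($a{\left(c,p \right)} = - 4 \frac{c - 22}{p - 5} = - 4 \frac{-22 + c}{-5 + p} = - \frac{4 \left(-22 + c\right)}{-5 + p}$)
$212 - 467 a{\left(E{\left(G{\left(F{\left(0 \right)},-2 \right)},t \right)},-20 \right)} = 212 - 467 \frac{4 \left(22 - 0\right)}{-5 - 20} = 212 - 467 \frac{4 \left(22 + 0\right)}{-25} = 212 - 467 \cdot 4 \left(- \frac{1}{25}\right) 22 = 212 - - \frac{41096}{25} = 212 + \frac{41096}{25} = \frac{46396}{25}$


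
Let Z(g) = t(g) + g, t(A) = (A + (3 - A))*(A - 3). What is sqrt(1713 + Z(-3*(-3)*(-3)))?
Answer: 2*sqrt(399) ≈ 39.950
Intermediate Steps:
t(A) = -9 + 3*A (t(A) = 3*(-3 + A) = -9 + 3*A)
Z(g) = -9 + 4*g (Z(g) = (-9 + 3*g) + g = -9 + 4*g)
sqrt(1713 + Z(-3*(-3)*(-3))) = sqrt(1713 + (-9 + 4*(-3*(-3)*(-3)))) = sqrt(1713 + (-9 + 4*(9*(-3)))) = sqrt(1713 + (-9 + 4*(-27))) = sqrt(1713 + (-9 - 108)) = sqrt(1713 - 117) = sqrt(1596) = 2*sqrt(399)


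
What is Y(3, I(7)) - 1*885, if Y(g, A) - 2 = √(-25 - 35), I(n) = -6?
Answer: -883 + 2*I*√15 ≈ -883.0 + 7.746*I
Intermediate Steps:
Y(g, A) = 2 + 2*I*√15 (Y(g, A) = 2 + √(-25 - 35) = 2 + √(-60) = 2 + 2*I*√15)
Y(3, I(7)) - 1*885 = (2 + 2*I*√15) - 1*885 = (2 + 2*I*√15) - 885 = -883 + 2*I*√15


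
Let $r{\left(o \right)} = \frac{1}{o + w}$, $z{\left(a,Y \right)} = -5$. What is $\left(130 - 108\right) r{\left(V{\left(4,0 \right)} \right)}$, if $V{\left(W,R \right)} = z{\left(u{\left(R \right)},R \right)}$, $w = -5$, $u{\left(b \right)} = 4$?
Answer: $- \frac{11}{5} \approx -2.2$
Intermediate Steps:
$V{\left(W,R \right)} = -5$
$r{\left(o \right)} = \frac{1}{-5 + o}$ ($r{\left(o \right)} = \frac{1}{o - 5} = \frac{1}{-5 + o}$)
$\left(130 - 108\right) r{\left(V{\left(4,0 \right)} \right)} = \frac{130 - 108}{-5 - 5} = \frac{130 - 108}{-10} = 22 \left(- \frac{1}{10}\right) = - \frac{11}{5}$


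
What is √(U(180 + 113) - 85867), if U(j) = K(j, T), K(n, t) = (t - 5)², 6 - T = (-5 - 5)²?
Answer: I*√76066 ≈ 275.8*I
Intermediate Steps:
T = -94 (T = 6 - (-5 - 5)² = 6 - 1*(-10)² = 6 - 1*100 = 6 - 100 = -94)
K(n, t) = (-5 + t)²
U(j) = 9801 (U(j) = (-5 - 94)² = (-99)² = 9801)
√(U(180 + 113) - 85867) = √(9801 - 85867) = √(-76066) = I*√76066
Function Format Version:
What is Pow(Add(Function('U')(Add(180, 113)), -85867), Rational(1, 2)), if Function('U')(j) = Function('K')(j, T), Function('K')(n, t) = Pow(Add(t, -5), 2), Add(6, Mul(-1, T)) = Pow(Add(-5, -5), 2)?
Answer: Mul(I, Pow(76066, Rational(1, 2))) ≈ Mul(275.80, I)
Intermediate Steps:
T = -94 (T = Add(6, Mul(-1, Pow(Add(-5, -5), 2))) = Add(6, Mul(-1, Pow(-10, 2))) = Add(6, Mul(-1, 100)) = Add(6, -100) = -94)
Function('K')(n, t) = Pow(Add(-5, t), 2)
Function('U')(j) = 9801 (Function('U')(j) = Pow(Add(-5, -94), 2) = Pow(-99, 2) = 9801)
Pow(Add(Function('U')(Add(180, 113)), -85867), Rational(1, 2)) = Pow(Add(9801, -85867), Rational(1, 2)) = Pow(-76066, Rational(1, 2)) = Mul(I, Pow(76066, Rational(1, 2)))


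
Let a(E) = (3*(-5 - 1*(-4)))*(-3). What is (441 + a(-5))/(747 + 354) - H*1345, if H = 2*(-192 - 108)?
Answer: 296169150/367 ≈ 8.0700e+5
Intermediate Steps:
H = -600 (H = 2*(-300) = -600)
a(E) = 9 (a(E) = (3*(-5 + 4))*(-3) = (3*(-1))*(-3) = -3*(-3) = 9)
(441 + a(-5))/(747 + 354) - H*1345 = (441 + 9)/(747 + 354) - 1*(-600)*1345 = 450/1101 + 600*1345 = 450*(1/1101) + 807000 = 150/367 + 807000 = 296169150/367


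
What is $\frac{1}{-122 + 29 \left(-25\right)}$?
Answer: $- \frac{1}{847} \approx -0.0011806$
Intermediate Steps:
$\frac{1}{-122 + 29 \left(-25\right)} = \frac{1}{-122 - 725} = \frac{1}{-847} = - \frac{1}{847}$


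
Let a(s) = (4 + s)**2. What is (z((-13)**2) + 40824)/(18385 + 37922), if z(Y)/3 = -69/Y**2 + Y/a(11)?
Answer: 87452881084/120613817025 ≈ 0.72507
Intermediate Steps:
z(Y) = -207/Y**2 + Y/75 (z(Y) = 3*(-69/Y**2 + Y/((4 + 11)**2)) = 3*(-69/Y**2 + Y/(15**2)) = 3*(-69/Y**2 + Y/225) = -207/Y**2 + Y/75)
(z((-13)**2) + 40824)/(18385 + 37922) = ((-207/((-13)**2)**2 + (1/75)*(-13)**2) + 40824)/(18385 + 37922) = ((-207/169**2 + (1/75)*169) + 40824)/56307 = ((-207*1/28561 + 169/75) + 40824)*(1/56307) = ((-207/28561 + 169/75) + 40824)*(1/56307) = (4811284/2142075 + 40824)*(1/56307) = (87452881084/2142075)*(1/56307) = 87452881084/120613817025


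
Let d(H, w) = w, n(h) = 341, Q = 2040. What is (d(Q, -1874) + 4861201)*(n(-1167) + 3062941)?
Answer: 14885488931214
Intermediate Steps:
(d(Q, -1874) + 4861201)*(n(-1167) + 3062941) = (-1874 + 4861201)*(341 + 3062941) = 4859327*3063282 = 14885488931214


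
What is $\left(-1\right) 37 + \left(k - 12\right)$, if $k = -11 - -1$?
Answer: $-59$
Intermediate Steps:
$k = -10$ ($k = -11 + 1 = -10$)
$\left(-1\right) 37 + \left(k - 12\right) = \left(-1\right) 37 - 22 = -37 - 22 = -59$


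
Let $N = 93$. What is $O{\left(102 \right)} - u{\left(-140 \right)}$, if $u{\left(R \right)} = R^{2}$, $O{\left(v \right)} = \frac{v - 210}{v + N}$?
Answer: $- \frac{1274036}{65} \approx -19601.0$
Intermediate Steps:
$O{\left(v \right)} = \frac{-210 + v}{93 + v}$ ($O{\left(v \right)} = \frac{v - 210}{v + 93} = \frac{-210 + v}{93 + v}$)
$O{\left(102 \right)} - u{\left(-140 \right)} = \frac{-210 + 102}{93 + 102} - \left(-140\right)^{2} = \frac{1}{195} \left(-108\right) - 19600 = - \frac{36}{65} - 19600 = - \frac{1274036}{65}$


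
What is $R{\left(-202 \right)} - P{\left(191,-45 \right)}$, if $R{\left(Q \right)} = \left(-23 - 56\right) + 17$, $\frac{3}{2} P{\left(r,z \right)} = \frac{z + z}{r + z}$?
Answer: $- \frac{4496}{73} \approx -61.589$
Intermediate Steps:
$P{\left(r,z \right)} = \frac{4 z}{3 \left(r + z\right)}$ ($P{\left(r,z \right)} = \frac{2 \frac{z + z}{r + z}}{3} = \frac{2 \frac{2 z}{r + z}}{3} = \frac{4 z}{3 \left(r + z\right)}$)
$R{\left(Q \right)} = -62$ ($R{\left(Q \right)} = -79 + 17 = -62$)
$R{\left(-202 \right)} - P{\left(191,-45 \right)} = -62 - \frac{4}{3} \left(-45\right) \frac{1}{191 - 45} = -62 - \frac{4}{3} \left(-45\right) \frac{1}{146} = -62 - - \frac{30}{73} = -62 + \frac{30}{73} = - \frac{4496}{73}$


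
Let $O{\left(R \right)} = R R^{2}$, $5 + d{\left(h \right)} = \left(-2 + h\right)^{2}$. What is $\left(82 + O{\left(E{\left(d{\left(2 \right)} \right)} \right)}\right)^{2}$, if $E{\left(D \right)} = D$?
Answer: $1849$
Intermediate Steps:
$d{\left(h \right)} = -5 + \left(-2 + h\right)^{2}$
$O{\left(R \right)} = R^{3}$
$\left(82 + O{\left(E{\left(d{\left(2 \right)} \right)} \right)}\right)^{2} = \left(82 + \left(-5 + \left(-2 + 2\right)^{2}\right)^{3}\right)^{2} = \left(82 + \left(-5 + 0^{2}\right)^{3}\right)^{2} = \left(82 + \left(-5 + 0\right)^{3}\right)^{2} = \left(82 + \left(-5\right)^{3}\right)^{2} = \left(82 - 125\right)^{2} = \left(-43\right)^{2} = 1849$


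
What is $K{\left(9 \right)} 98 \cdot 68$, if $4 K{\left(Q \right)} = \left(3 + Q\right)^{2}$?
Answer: $239904$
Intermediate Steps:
$K{\left(Q \right)} = \frac{\left(3 + Q\right)^{2}}{4}$
$K{\left(9 \right)} 98 \cdot 68 = \frac{\left(3 + 9\right)^{2}}{4} \cdot 98 \cdot 68 = \frac{12^{2}}{4} \cdot 98 \cdot 68 = \frac{1}{4} \cdot 144 \cdot 98 \cdot 68 = 36 \cdot 98 \cdot 68 = 3528 \cdot 68 = 239904$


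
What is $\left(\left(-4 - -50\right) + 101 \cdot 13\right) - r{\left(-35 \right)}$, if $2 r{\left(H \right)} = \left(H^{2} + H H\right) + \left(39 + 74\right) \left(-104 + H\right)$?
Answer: $\frac{15975}{2} \approx 7987.5$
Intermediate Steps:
$r{\left(H \right)} = -5876 + H^{2} + \frac{113 H}{2}$ ($r{\left(H \right)} = \frac{\left(H^{2} + H H\right) + \left(39 + 74\right) \left(-104 + H\right)}{2} = \frac{\left(H^{2} + H^{2}\right) + 113 \left(-104 + H\right)}{2} = \frac{2 H^{2} + \left(-11752 + 113 H\right)}{2} = \frac{-11752 + 2 H^{2} + 113 H}{2} = -5876 + H^{2} + \frac{113 H}{2}$)
$\left(\left(-4 - -50\right) + 101 \cdot 13\right) - r{\left(-35 \right)} = \left(\left(-4 - -50\right) + 101 \cdot 13\right) - \left(-5876 + \left(-35\right)^{2} + \frac{113}{2} \left(-35\right)\right) = \left(\left(-4 + 50\right) + 1313\right) - \left(-5876 + 1225 - \frac{3955}{2}\right) = \left(46 + 1313\right) - - \frac{13257}{2} = 1359 + \frac{13257}{2} = \frac{15975}{2}$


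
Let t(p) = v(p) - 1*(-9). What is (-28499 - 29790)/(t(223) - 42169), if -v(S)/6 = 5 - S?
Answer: 8327/5836 ≈ 1.4268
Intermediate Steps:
v(S) = -30 + 6*S (v(S) = -6*(5 - S) = -30 + 6*S)
t(p) = -21 + 6*p (t(p) = (-30 + 6*p) - 1*(-9) = (-30 + 6*p) + 9 = -21 + 6*p)
(-28499 - 29790)/(t(223) - 42169) = (-28499 - 29790)/((-21 + 6*223) - 42169) = -58289/((-21 + 1338) - 42169) = -58289/(1317 - 42169) = -58289/(-40852) = -58289*(-1/40852) = 8327/5836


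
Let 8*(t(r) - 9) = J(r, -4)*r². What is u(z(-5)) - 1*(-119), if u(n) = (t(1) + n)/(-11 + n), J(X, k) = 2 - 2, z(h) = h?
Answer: 475/4 ≈ 118.75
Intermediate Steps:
J(X, k) = 0
t(r) = 9 (t(r) = 9 + (0*r²)/8 = 9 + (⅛)*0 = 9 + 0 = 9)
u(n) = (9 + n)/(-11 + n)
u(z(-5)) - 1*(-119) = (9 - 5)/(-11 - 5) - 1*(-119) = 4/(-16) + 119 = -1/16*4 + 119 = -¼ + 119 = 475/4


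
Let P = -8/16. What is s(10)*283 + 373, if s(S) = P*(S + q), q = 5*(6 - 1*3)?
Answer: -6329/2 ≈ -3164.5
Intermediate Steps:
q = 15 (q = 5*(6 - 3) = 5*3 = 15)
P = -½ (P = -8*1/16 = -½ ≈ -0.50000)
s(S) = -15/2 - S/2 (s(S) = -(S + 15)/2 = -(15 + S)/2 = -15/2 - S/2)
s(10)*283 + 373 = (-15/2 - ½*10)*283 + 373 = (-15/2 - 5)*283 + 373 = -25/2*283 + 373 = -7075/2 + 373 = -6329/2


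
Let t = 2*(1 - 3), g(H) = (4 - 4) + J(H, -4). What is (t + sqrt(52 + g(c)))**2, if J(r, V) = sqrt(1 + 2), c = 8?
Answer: (4 - sqrt(52 + sqrt(3)))**2 ≈ 11.090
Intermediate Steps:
J(r, V) = sqrt(3)
g(H) = sqrt(3) (g(H) = (4 - 4) + sqrt(3) = 0 + sqrt(3) = sqrt(3))
t = -4 (t = 2*(-2) = -4)
(t + sqrt(52 + g(c)))**2 = (-4 + sqrt(52 + sqrt(3)))**2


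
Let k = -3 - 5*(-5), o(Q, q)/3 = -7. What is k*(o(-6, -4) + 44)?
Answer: 506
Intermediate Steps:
o(Q, q) = -21 (o(Q, q) = 3*(-7) = -21)
k = 22 (k = -3 + 25 = 22)
k*(o(-6, -4) + 44) = 22*(-21 + 44) = 22*23 = 506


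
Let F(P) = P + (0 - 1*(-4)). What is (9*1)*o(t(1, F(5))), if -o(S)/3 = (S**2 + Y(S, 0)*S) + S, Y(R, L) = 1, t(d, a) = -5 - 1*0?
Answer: -405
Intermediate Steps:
F(P) = 4 + P (F(P) = P + (0 + 4) = P + 4 = 4 + P)
t(d, a) = -5 (t(d, a) = -5 + 0 = -5)
o(S) = -6*S - 3*S**2 (o(S) = -3*((S**2 + 1*S) + S) = -3*((S**2 + S) + S) = -3*((S + S**2) + S) = -3*(S**2 + 2*S) = -6*S - 3*S**2)
(9*1)*o(t(1, F(5))) = (9*1)*(-3*(-5)*(2 - 5)) = 9*(-3*(-5)*(-3)) = 9*(-45) = -405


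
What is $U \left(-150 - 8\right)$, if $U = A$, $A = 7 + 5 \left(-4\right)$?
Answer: $2054$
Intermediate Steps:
$A = -13$ ($A = 7 - 20 = -13$)
$U = -13$
$U \left(-150 - 8\right) = - 13 \left(-150 - 8\right) = \left(-13\right) \left(-158\right) = 2054$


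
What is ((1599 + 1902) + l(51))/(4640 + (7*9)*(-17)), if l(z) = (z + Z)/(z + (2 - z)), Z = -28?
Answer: 7025/7138 ≈ 0.98417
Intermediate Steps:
l(z) = -14 + z/2 (l(z) = (z - 28)/(z + (2 - z)) = (-28 + z)/2 = (-28 + z)*(½) = -14 + z/2)
((1599 + 1902) + l(51))/(4640 + (7*9)*(-17)) = ((1599 + 1902) + (-14 + (½)*51))/(4640 + (7*9)*(-17)) = (3501 + (-14 + 51/2))/(4640 + 63*(-17)) = (3501 + 23/2)/(4640 - 1071) = (7025/2)/3569 = (7025/2)*(1/3569) = 7025/7138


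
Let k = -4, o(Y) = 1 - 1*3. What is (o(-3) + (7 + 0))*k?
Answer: -20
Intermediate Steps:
o(Y) = -2 (o(Y) = 1 - 3 = -2)
(o(-3) + (7 + 0))*k = (-2 + (7 + 0))*(-4) = (-2 + 7)*(-4) = 5*(-4) = -20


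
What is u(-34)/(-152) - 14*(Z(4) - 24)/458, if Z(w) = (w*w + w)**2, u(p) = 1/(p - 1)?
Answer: -14002011/1218280 ≈ -11.493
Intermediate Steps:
u(p) = 1/(-1 + p)
Z(w) = (w + w**2)**2 (Z(w) = (w**2 + w)**2 = (w + w**2)**2)
u(-34)/(-152) - 14*(Z(4) - 24)/458 = 1/(-1 - 34*(-152)) - 14*(4**2*(1 + 4)**2 - 24)/458 = -1/152/(-35) - 14*(16*5**2 - 24)*(1/458) = -1/35*(-1/152) - 14*(16*25 - 24)*(1/458) = 1/5320 - 14*(400 - 24)*(1/458) = 1/5320 - 14*376*(1/458) = 1/5320 - 5264*1/458 = 1/5320 - 2632/229 = -14002011/1218280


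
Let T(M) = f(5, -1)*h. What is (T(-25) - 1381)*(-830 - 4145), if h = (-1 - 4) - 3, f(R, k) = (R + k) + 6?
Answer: 7268475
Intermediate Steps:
f(R, k) = 6 + R + k
h = -8 (h = -5 - 3 = -8)
T(M) = -80 (T(M) = (6 + 5 - 1)*(-8) = 10*(-8) = -80)
(T(-25) - 1381)*(-830 - 4145) = (-80 - 1381)*(-830 - 4145) = -1461*(-4975) = 7268475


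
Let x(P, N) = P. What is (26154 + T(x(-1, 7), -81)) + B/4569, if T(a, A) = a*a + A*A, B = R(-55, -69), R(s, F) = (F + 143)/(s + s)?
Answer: 8221367183/251295 ≈ 32716.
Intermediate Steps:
R(s, F) = (143 + F)/(2*s) (R(s, F) = (143 + F)/((2*s)) = (143 + F)*(1/(2*s)) = (143 + F)/(2*s))
B = -37/55 (B = (½)*(143 - 69)/(-55) = (½)*(-1/55)*74 = -37/55 ≈ -0.67273)
T(a, A) = A² + a² (T(a, A) = a² + A² = A² + a²)
(26154 + T(x(-1, 7), -81)) + B/4569 = (26154 + ((-81)² + (-1)²)) - 37/55/4569 = (26154 + (6561 + 1)) - 37/55*1/4569 = (26154 + 6562) - 37/251295 = 32716 - 37/251295 = 8221367183/251295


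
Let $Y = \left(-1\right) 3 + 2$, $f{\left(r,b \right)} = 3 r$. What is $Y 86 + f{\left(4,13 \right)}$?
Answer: $-74$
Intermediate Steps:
$Y = -1$ ($Y = -3 + 2 = -1$)
$Y 86 + f{\left(4,13 \right)} = \left(-1\right) 86 + 3 \cdot 4 = -86 + 12 = -74$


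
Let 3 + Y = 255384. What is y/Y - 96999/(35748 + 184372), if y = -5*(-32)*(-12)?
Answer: -8398110673/18738155240 ≈ -0.44818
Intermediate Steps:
Y = 255381 (Y = -3 + 255384 = 255381)
y = -1920 (y = 160*(-12) = -1920)
y/Y - 96999/(35748 + 184372) = -1920/255381 - 96999/(35748 + 184372) = -1920*1/255381 - 96999/220120 = -640/85127 - 96999*1/220120 = -640/85127 - 96999/220120 = -8398110673/18738155240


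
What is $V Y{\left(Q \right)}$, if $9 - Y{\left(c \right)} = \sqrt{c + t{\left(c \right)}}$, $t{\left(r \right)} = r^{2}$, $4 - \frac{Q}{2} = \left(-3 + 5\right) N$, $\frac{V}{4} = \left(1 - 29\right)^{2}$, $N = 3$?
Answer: $28224 - 6272 \sqrt{3} \approx 17361.0$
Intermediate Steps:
$V = 3136$ ($V = 4 \left(1 - 29\right)^{2} = 4 \left(-28\right)^{2} = 4 \cdot 784 = 3136$)
$Q = -4$ ($Q = 8 - 2 \left(-3 + 5\right) 3 = 8 - 2 \cdot 2 \cdot 3 = 8 - 12 = -4$)
$Y{\left(c \right)} = 9 - \sqrt{c + c^{2}}$
$V Y{\left(Q \right)} = 3136 \left(9 - \sqrt{- 4 \left(1 - 4\right)}\right) = 3136 \left(9 - \sqrt{\left(-4\right) \left(-3\right)}\right) = 3136 \left(9 - \sqrt{12}\right) = 3136 \left(9 - 2 \sqrt{3}\right) = 28224 - 6272 \sqrt{3}$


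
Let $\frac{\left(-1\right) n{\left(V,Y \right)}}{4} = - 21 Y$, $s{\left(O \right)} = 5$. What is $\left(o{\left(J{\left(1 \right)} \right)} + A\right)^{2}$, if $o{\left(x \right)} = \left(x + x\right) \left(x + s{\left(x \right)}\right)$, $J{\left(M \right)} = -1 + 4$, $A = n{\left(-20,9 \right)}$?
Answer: $646416$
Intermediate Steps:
$n{\left(V,Y \right)} = 84 Y$ ($n{\left(V,Y \right)} = - 4 \left(- 21 Y\right) = 84 Y$)
$A = 756$ ($A = 84 \cdot 9 = 756$)
$J{\left(M \right)} = 3$
$o{\left(x \right)} = 2 x \left(5 + x\right)$ ($o{\left(x \right)} = \left(x + x\right) \left(x + 5\right) = 2 x \left(5 + x\right)$)
$\left(o{\left(J{\left(1 \right)} \right)} + A\right)^{2} = \left(2 \cdot 3 \left(5 + 3\right) + 756\right)^{2} = \left(2 \cdot 3 \cdot 8 + 756\right)^{2} = \left(48 + 756\right)^{2} = 804^{2} = 646416$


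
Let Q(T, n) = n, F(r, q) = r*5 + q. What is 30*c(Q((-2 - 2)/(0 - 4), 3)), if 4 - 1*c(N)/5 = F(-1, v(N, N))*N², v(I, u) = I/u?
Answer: 6000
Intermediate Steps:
F(r, q) = q + 5*r (F(r, q) = 5*r + q = q + 5*r)
c(N) = 20 + 20*N² (c(N) = 20 - 5*(N/N + 5*(-1))*N² = 20 - 5*(1 - 5)*N² = 20 - (-20)*N² = 20 + 20*N²)
30*c(Q((-2 - 2)/(0 - 4), 3)) = 30*(20 + 20*3²) = 30*(20 + 20*9) = 30*(20 + 180) = 30*200 = 6000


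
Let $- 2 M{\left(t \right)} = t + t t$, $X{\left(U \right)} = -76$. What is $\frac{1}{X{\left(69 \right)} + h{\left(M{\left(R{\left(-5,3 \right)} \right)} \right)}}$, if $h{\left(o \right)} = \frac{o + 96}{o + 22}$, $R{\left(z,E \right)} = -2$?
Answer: $- \frac{21}{1501} \approx -0.013991$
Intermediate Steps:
$M{\left(t \right)} = - \frac{t}{2} - \frac{t^{2}}{2}$ ($M{\left(t \right)} = - \frac{t + t t}{2} = - \frac{t + t^{2}}{2} = - \frac{t}{2} - \frac{t^{2}}{2}$)
$h{\left(o \right)} = \frac{96 + o}{22 + o}$
$\frac{1}{X{\left(69 \right)} + h{\left(M{\left(R{\left(-5,3 \right)} \right)} \right)}} = \frac{1}{-76 + \frac{96 - - (1 - 2)}{22 - - (1 - 2)}} = \frac{1}{-76 + \frac{96 - \left(-1\right) \left(-1\right)}{22 - \left(-1\right) \left(-1\right)}} = \frac{1}{-76 + \frac{96 - 1}{22 - 1}} = \frac{1}{-76 + \frac{1}{21} \cdot 95} = \frac{1}{-76 + \frac{95}{21}} = \frac{1}{- \frac{1501}{21}} = - \frac{21}{1501}$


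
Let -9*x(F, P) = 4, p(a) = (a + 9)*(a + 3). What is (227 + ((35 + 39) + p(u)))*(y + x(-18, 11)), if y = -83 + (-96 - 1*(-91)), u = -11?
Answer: -252332/9 ≈ -28037.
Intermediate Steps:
p(a) = (3 + a)*(9 + a) (p(a) = (9 + a)*(3 + a) = (3 + a)*(9 + a))
x(F, P) = -4/9 (x(F, P) = -⅑*4 = -4/9)
y = -88 (y = -83 + (-96 + 91) = -83 - 5 = -88)
(227 + ((35 + 39) + p(u)))*(y + x(-18, 11)) = (227 + ((35 + 39) + (27 + (-11)² + 12*(-11))))*(-88 - 4/9) = (227 + (74 + (27 + 121 - 132)))*(-796/9) = (227 + (74 + 16))*(-796/9) = (227 + 90)*(-796/9) = 317*(-796/9) = -252332/9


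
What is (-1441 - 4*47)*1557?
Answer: -2536353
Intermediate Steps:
(-1441 - 4*47)*1557 = (-1441 - 188)*1557 = -1629*1557 = -2536353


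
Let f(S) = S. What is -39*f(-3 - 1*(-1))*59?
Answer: 4602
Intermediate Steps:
-39*f(-3 - 1*(-1))*59 = -39*(-3 - 1*(-1))*59 = -39*(-3 + 1)*59 = -39*(-2)*59 = 78*59 = 4602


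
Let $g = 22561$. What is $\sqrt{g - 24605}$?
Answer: $2 i \sqrt{511} \approx 45.211 i$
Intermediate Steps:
$\sqrt{g - 24605} = \sqrt{22561 - 24605} = \sqrt{-2044} = 2 i \sqrt{511}$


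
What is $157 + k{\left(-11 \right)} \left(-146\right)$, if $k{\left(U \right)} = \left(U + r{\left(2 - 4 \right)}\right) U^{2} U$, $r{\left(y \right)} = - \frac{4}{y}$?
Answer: $-1748777$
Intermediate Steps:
$k{\left(U \right)} = U^{3} \left(2 + U\right)$ ($k{\left(U \right)} = \left(U - \frac{4}{2 - 4}\right) U^{2} U = \left(U - \frac{4}{-2}\right) U^{2} U = \left(U - -2\right) U^{2} U = \left(U + 2\right) U^{2} U = \left(2 + U\right) U^{2} U = U^{2} \left(2 + U\right) U = U^{3} \left(2 + U\right)$)
$157 + k{\left(-11 \right)} \left(-146\right) = 157 + \left(-11\right)^{3} \left(2 - 11\right) \left(-146\right) = 157 + \left(-1331\right) \left(-9\right) \left(-146\right) = 157 + 11979 \left(-146\right) = 157 - 1748934 = -1748777$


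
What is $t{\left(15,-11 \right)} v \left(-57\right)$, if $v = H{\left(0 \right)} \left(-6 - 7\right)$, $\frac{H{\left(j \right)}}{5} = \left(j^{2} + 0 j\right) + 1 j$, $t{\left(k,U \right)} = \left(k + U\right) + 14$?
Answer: $0$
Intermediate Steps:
$t{\left(k,U \right)} = 14 + U + k$ ($t{\left(k,U \right)} = \left(U + k\right) + 14 = 14 + U + k$)
$H{\left(j \right)} = 5 j + 5 j^{2}$ ($H{\left(j \right)} = 5 \left(\left(j^{2} + 0 j\right) + 1 j\right) = 5 \left(\left(j^{2} + 0\right) + j\right) = 5 \left(j^{2} + j\right) = 5 \left(j + j^{2}\right) = 5 j + 5 j^{2}$)
$v = 0$ ($v = 5 \cdot 0 \left(1 + 0\right) \left(-6 - 7\right) = 5 \cdot 0 \cdot 1 \left(-13\right) = 0 \left(-13\right) = 0$)
$t{\left(15,-11 \right)} v \left(-57\right) = \left(14 - 11 + 15\right) 0 \left(-57\right) = 18 \cdot 0 \left(-57\right) = 0 \left(-57\right) = 0$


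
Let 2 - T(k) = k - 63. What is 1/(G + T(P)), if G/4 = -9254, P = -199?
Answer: -1/36752 ≈ -2.7209e-5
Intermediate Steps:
G = -37016 (G = 4*(-9254) = -37016)
T(k) = 65 - k (T(k) = 2 - (k - 63) = 2 - (-63 + k) = 2 + (63 - k) = 65 - k)
1/(G + T(P)) = 1/(-37016 + (65 - 1*(-199))) = 1/(-37016 + (65 + 199)) = 1/(-37016 + 264) = 1/(-36752) = -1/36752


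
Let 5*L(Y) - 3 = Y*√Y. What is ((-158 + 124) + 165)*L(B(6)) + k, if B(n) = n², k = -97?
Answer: 28204/5 ≈ 5640.8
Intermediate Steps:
L(Y) = ⅗ + Y^(3/2)/5 (L(Y) = ⅗ + (Y*√Y)/5 = ⅗ + Y^(3/2)/5)
((-158 + 124) + 165)*L(B(6)) + k = ((-158 + 124) + 165)*(⅗ + (6²)^(3/2)/5) - 97 = (-34 + 165)*(⅗ + 36^(3/2)/5) - 97 = 131*(⅗ + (⅕)*216) - 97 = 131*(⅗ + 216/5) - 97 = 131*(219/5) - 97 = 28689/5 - 97 = 28204/5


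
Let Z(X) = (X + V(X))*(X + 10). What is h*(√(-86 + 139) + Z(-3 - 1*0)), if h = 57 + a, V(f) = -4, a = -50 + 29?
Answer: -1764 + 36*√53 ≈ -1501.9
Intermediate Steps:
a = -21
h = 36 (h = 57 - 21 = 36)
Z(X) = (-4 + X)*(10 + X) (Z(X) = (X - 4)*(X + 10) = (-4 + X)*(10 + X))
h*(√(-86 + 139) + Z(-3 - 1*0)) = 36*(√(-86 + 139) + (-40 + (-3 - 1*0)² + 6*(-3 - 1*0))) = 36*(√53 + (-40 + (-3 + 0)² + 6*(-3 + 0))) = 36*(√53 + (-40 + (-3)² + 6*(-3))) = 36*(√53 + (-40 + 9 - 18)) = 36*(√53 - 49) = 36*(-49 + √53) = -1764 + 36*√53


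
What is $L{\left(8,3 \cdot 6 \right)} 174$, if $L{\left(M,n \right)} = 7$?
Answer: $1218$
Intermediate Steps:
$L{\left(8,3 \cdot 6 \right)} 174 = 7 \cdot 174 = 1218$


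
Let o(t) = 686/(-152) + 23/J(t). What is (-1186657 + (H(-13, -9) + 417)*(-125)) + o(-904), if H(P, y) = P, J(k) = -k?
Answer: -21249485713/17176 ≈ -1.2372e+6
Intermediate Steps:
o(t) = -343/76 - 23/t (o(t) = 686/(-152) + 23/((-t)) = 686*(-1/152) + 23*(-1/t) = -343/76 - 23/t)
(-1186657 + (H(-13, -9) + 417)*(-125)) + o(-904) = (-1186657 + (-13 + 417)*(-125)) + (-343/76 - 23/(-904)) = (-1186657 + 404*(-125)) + (-343/76 - 23*(-1/904)) = (-1186657 - 50500) + (-343/76 + 23/904) = -1237157 - 77081/17176 = -21249485713/17176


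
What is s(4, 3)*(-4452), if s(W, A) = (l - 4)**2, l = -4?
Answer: -284928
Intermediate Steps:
s(W, A) = 64 (s(W, A) = (-4 - 4)**2 = (-8)**2 = 64)
s(4, 3)*(-4452) = 64*(-4452) = -284928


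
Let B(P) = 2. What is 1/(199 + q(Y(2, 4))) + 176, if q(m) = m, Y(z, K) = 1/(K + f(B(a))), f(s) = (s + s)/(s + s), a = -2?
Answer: 175301/996 ≈ 176.00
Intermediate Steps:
f(s) = 1 (f(s) = (2*s)/((2*s)) = (2*s)*(1/(2*s)) = 1)
Y(z, K) = 1/(1 + K) (Y(z, K) = 1/(K + 1) = 1/(1 + K))
1/(199 + q(Y(2, 4))) + 176 = 1/(199 + 1/(1 + 4)) + 176 = 1/(199 + 1/5) + 176 = 1/(199 + ⅕) + 176 = 1/(996/5) + 176 = 5/996 + 176 = 175301/996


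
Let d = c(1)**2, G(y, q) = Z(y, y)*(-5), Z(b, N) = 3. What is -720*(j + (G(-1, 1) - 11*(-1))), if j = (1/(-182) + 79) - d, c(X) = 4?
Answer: -3865320/91 ≈ -42476.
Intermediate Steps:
G(y, q) = -15 (G(y, q) = 3*(-5) = -15)
d = 16 (d = 4**2 = 16)
j = 11465/182 (j = (1/(-182) + 79) - 1*16 = (-1/182 + 79) - 16 = 14377/182 - 16 = 11465/182 ≈ 62.995)
-720*(j + (G(-1, 1) - 11*(-1))) = -720*(11465/182 + (-15 - 11*(-1))) = -720*(11465/182 + (-15 + 11)) = -720*(11465/182 - 4) = -720*10737/182 = -3865320/91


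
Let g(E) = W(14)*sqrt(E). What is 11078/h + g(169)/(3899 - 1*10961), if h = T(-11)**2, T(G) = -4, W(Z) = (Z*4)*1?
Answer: 19555297/28248 ≈ 692.27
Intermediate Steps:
W(Z) = 4*Z (W(Z) = (4*Z)*1 = 4*Z)
h = 16 (h = (-4)**2 = 16)
g(E) = 56*sqrt(E) (g(E) = (4*14)*sqrt(E) = 56*sqrt(E))
11078/h + g(169)/(3899 - 1*10961) = 11078/16 + (56*sqrt(169))/(3899 - 1*10961) = 11078*(1/16) + (56*13)/(3899 - 10961) = 5539/8 + 728/(-7062) = 5539/8 + 728*(-1/7062) = 5539/8 - 364/3531 = 19555297/28248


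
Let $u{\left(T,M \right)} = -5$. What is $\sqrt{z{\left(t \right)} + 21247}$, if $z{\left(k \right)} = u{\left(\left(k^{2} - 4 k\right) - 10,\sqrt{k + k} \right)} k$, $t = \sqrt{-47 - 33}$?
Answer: $\sqrt{21247 - 20 i \sqrt{5}} \approx 145.76 - 0.153 i$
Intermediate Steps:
$t = 4 i \sqrt{5}$ ($t = \sqrt{-80} = 4 i \sqrt{5} \approx 8.9443 i$)
$z{\left(k \right)} = - 5 k$
$\sqrt{z{\left(t \right)} + 21247} = \sqrt{- 5 \cdot 4 i \sqrt{5} + 21247} = \sqrt{- 20 i \sqrt{5} + 21247} = \sqrt{21247 - 20 i \sqrt{5}}$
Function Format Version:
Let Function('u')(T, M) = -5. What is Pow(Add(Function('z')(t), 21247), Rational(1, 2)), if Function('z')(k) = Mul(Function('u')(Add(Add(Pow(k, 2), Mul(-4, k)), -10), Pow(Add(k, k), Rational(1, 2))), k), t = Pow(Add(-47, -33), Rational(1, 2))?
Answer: Pow(Add(21247, Mul(-20, I, Pow(5, Rational(1, 2)))), Rational(1, 2)) ≈ Add(145.76, Mul(-0.153, I))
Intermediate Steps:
t = Mul(4, I, Pow(5, Rational(1, 2))) (t = Pow(-80, Rational(1, 2)) = Mul(4, I, Pow(5, Rational(1, 2))) ≈ Mul(8.9443, I))
Function('z')(k) = Mul(-5, k)
Pow(Add(Function('z')(t), 21247), Rational(1, 2)) = Pow(Add(Mul(-5, Mul(4, I, Pow(5, Rational(1, 2)))), 21247), Rational(1, 2)) = Pow(Add(Mul(-20, I, Pow(5, Rational(1, 2))), 21247), Rational(1, 2)) = Pow(Add(21247, Mul(-20, I, Pow(5, Rational(1, 2)))), Rational(1, 2))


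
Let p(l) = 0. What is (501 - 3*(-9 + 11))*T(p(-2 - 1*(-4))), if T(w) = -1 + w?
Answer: -495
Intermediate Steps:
(501 - 3*(-9 + 11))*T(p(-2 - 1*(-4))) = (501 - 3*(-9 + 11))*(-1 + 0) = (501 - 3*2)*(-1) = (501 - 6)*(-1) = 495*(-1) = -495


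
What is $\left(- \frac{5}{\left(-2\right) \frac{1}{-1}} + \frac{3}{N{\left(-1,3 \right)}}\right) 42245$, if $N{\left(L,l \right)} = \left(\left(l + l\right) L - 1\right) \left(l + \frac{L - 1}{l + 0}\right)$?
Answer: $- \frac{1587205}{14} \approx -1.1337 \cdot 10^{5}$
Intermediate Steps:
$N{\left(L,l \right)} = \left(-1 + 2 L l\right) \left(l + \frac{-1 + L}{l}\right)$ ($N{\left(L,l \right)} = \left(2 l L - 1\right) \left(l + \frac{-1 + L}{l}\right) = \left(2 L l - 1\right) \left(l + \frac{-1 + L}{l}\right) = \left(-1 + 2 L l\right) \left(l + \frac{-1 + L}{l}\right)$)
$\left(- \frac{5}{\left(-2\right) \frac{1}{-1}} + \frac{3}{N{\left(-1,3 \right)}}\right) 42245 = \left(- \frac{5}{\left(-2\right) \frac{1}{-1}} + \frac{3}{\frac{1}{3} \left(1 - -1 + 3 \left(\left(-1\right) 3 - -2 + 2 \left(-1\right)^{2} + 2 \left(-1\right) 3^{2}\right)\right)}\right) 42245 = \left(- \frac{5}{\left(-2\right) \left(-1\right)} + \frac{3}{\frac{1}{3} \left(1 + 1 + 3 \left(-3 + 2 + 2 \cdot 1 + 2 \left(-1\right) 9\right)\right)}\right) 42245 = \left(- \frac{5}{2} + \frac{3}{\frac{1}{3} \left(1 + 1 + 3 \left(-3 + 2 + 2 - 18\right)\right)}\right) 42245 = \left(\left(-5\right) \frac{1}{2} + \frac{3}{\frac{1}{3} \left(1 + 1 + 3 \left(-17\right)\right)}\right) 42245 = \left(- \frac{5}{2} + \frac{3}{\frac{1}{3} \left(1 + 1 - 51\right)}\right) 42245 = \left(- \frac{5}{2} + \frac{3}{\frac{1}{3} \left(-49\right)}\right) 42245 = \left(- \frac{5}{2} + \frac{3}{- \frac{49}{3}}\right) 42245 = \left(- \frac{5}{2} + 3 \left(- \frac{3}{49}\right)\right) 42245 = \left(- \frac{5}{2} - \frac{9}{49}\right) 42245 = \left(- \frac{263}{98}\right) 42245 = - \frac{1587205}{14}$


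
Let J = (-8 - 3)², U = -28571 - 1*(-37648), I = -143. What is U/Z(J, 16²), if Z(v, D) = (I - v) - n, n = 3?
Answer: -9077/267 ≈ -33.996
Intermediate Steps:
U = 9077 (U = -28571 + 37648 = 9077)
J = 121 (J = (-11)² = 121)
Z(v, D) = -146 - v (Z(v, D) = (-143 - v) - 1*3 = (-143 - v) - 3 = -146 - v)
U/Z(J, 16²) = 9077/(-146 - 1*121) = 9077/(-146 - 121) = 9077/(-267) = 9077*(-1/267) = -9077/267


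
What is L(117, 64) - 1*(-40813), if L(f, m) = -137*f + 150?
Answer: 24934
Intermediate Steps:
L(f, m) = 150 - 137*f
L(117, 64) - 1*(-40813) = (150 - 137*117) - 1*(-40813) = (150 - 16029) + 40813 = -15879 + 40813 = 24934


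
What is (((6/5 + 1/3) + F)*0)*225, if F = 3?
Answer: 0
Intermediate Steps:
(((6/5 + 1/3) + F)*0)*225 = (((6/5 + 1/3) + 3)*0)*225 = ((23/15 + 3)*0)*225 = ((68/15)*0)*225 = 0*225 = 0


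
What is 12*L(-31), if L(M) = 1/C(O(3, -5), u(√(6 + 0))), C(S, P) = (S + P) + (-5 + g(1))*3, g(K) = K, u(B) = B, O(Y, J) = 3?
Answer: -36/25 - 4*√6/25 ≈ -1.8319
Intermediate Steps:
C(S, P) = -12 + P + S (C(S, P) = (S + P) + (-5 + 1)*3 = (P + S) - 4*3 = (P + S) - 12 = -12 + P + S)
L(M) = 1/(-9 + √6) (L(M) = 1/(-12 + √(6 + 0) + 3) = 1/(-12 + √6 + 3) = 1/(-9 + √6))
12*L(-31) = 12*(-3/25 - √6/75) = -36/25 - 4*√6/25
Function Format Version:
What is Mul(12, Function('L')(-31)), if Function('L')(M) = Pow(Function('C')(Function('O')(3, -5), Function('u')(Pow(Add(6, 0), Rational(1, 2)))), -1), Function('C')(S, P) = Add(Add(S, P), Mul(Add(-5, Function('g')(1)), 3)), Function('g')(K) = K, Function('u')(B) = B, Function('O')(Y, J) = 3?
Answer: Add(Rational(-36, 25), Mul(Rational(-4, 25), Pow(6, Rational(1, 2)))) ≈ -1.8319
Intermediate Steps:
Function('C')(S, P) = Add(-12, P, S) (Function('C')(S, P) = Add(Add(S, P), Mul(Add(-5, 1), 3)) = Add(Add(P, S), Mul(-4, 3)) = Add(Add(P, S), -12) = Add(-12, P, S))
Function('L')(M) = Pow(Add(-9, Pow(6, Rational(1, 2))), -1) (Function('L')(M) = Pow(Add(-12, Pow(Add(6, 0), Rational(1, 2)), 3), -1) = Pow(Add(-12, Pow(6, Rational(1, 2)), 3), -1) = Pow(Add(-9, Pow(6, Rational(1, 2))), -1))
Mul(12, Function('L')(-31)) = Mul(12, Add(Rational(-3, 25), Mul(Rational(-1, 75), Pow(6, Rational(1, 2))))) = Add(Rational(-36, 25), Mul(Rational(-4, 25), Pow(6, Rational(1, 2))))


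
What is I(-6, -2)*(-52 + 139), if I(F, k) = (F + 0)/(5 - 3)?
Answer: -261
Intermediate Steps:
I(F, k) = F/2
I(-6, -2)*(-52 + 139) = ((1/2)*(-6))*(-52 + 139) = -3*87 = -261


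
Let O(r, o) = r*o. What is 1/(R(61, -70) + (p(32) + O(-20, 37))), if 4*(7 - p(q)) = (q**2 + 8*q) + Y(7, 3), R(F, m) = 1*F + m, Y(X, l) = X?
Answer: -4/4255 ≈ -0.00094007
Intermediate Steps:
R(F, m) = F + m
p(q) = 21/4 - 2*q - q**2/4 (p(q) = 7 - ((q**2 + 8*q) + 7)/4 = 7 - (7 + q**2 + 8*q)/4 = 7 + (-7/4 - 2*q - q**2/4) = 21/4 - 2*q - q**2/4)
O(r, o) = o*r
1/(R(61, -70) + (p(32) + O(-20, 37))) = 1/((61 - 70) + ((21/4 - 2*32 - 1/4*32**2) + 37*(-20))) = 1/(-9 + ((21/4 - 64 - 1/4*1024) - 740)) = 1/(-9 + ((21/4 - 64 - 256) - 740)) = 1/(-9 + (-1259/4 - 740)) = 1/(-9 - 4219/4) = 1/(-4255/4) = -4/4255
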